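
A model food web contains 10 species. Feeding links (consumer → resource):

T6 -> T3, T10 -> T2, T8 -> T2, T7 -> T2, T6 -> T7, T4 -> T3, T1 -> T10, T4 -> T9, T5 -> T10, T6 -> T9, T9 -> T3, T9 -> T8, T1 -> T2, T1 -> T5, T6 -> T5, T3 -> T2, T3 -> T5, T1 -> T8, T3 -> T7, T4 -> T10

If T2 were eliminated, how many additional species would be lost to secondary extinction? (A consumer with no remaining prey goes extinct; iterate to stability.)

Remove T2.
Round 1: T10 (all prey gone), T8 (all prey gone), T7 (all prey gone) → extinct.
Round 2: T5 (all prey gone) → extinct.
Round 3: T3 (all prey gone), T1 (all prey gone) → extinct.
Round 4: T9 (all prey gone) → extinct.
Round 5: T4 (all prey gone), T6 (all prey gone) → extinct.
No further losses. Total secondary extinctions: 9.

9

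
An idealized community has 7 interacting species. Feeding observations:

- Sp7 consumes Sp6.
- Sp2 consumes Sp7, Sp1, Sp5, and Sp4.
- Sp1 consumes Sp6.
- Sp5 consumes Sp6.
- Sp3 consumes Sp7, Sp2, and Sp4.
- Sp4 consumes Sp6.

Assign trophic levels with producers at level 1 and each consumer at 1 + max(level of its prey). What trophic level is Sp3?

Sp6 is a producer → level 1.
Sp5 eats Sp6 → level 2.
Sp2 eats Sp5 (level 2); other prey at levels: Sp1 2, Sp4 2, Sp7 2 → level 3.
Sp3 eats Sp2 (level 3); other prey at levels: Sp4 2, Sp7 2 → level 4.

Trophic level 4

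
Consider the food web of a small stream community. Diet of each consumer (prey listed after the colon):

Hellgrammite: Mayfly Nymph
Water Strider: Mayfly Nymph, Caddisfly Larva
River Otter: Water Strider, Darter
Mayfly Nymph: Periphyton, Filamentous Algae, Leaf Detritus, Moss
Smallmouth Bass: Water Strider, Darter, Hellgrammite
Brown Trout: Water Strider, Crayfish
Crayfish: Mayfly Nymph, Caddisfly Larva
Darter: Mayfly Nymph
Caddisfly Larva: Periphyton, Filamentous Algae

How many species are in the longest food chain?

One longest chain: Periphyton → Mayfly Nymph → Water Strider → Brown Trout.
It has 4 species and 3 links.

4 species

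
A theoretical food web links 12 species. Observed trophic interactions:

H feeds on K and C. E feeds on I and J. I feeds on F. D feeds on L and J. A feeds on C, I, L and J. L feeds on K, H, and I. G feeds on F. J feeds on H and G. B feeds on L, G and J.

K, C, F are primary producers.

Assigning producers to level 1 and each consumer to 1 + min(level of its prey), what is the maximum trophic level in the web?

Producers (level 1): K, C, F.
Following each consumer down to its lowest-level prey: K → L → D (levels 1 through 3).
All prey of D (L 2, J 3) are at level 2 or above, so D is at level 1 + 2 = 3.
Every consumer has at least one prey at level 2 or below, so none exceeds level 3.

3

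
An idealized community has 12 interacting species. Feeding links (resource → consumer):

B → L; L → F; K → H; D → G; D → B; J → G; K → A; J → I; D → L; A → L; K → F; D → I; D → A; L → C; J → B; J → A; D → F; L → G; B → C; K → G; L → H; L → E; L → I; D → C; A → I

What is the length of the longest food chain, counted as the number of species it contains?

One longest chain: D → B → L → C.
It has 4 species and 3 links.

4 species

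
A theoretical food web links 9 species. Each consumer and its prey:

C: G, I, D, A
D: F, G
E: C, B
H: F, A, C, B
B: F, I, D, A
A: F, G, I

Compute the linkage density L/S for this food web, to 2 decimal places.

There are L = 19 links among S = 9 species.
L/S = 19/9 = 2.1111 ≈ 2.11.

L/S = 2.11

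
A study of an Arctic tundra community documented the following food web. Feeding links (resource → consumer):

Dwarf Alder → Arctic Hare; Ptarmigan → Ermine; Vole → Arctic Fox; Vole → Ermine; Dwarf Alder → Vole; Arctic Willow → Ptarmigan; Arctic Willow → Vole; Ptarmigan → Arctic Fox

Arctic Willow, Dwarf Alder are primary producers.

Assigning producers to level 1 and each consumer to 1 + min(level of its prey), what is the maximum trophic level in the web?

Producers (level 1): Arctic Willow, Dwarf Alder.
Following each consumer down to its lowest-level prey: Arctic Willow → Ptarmigan → Arctic Fox (levels 1 through 3).
All prey of Arctic Fox (Ptarmigan 2, Vole 2) are at level 2 or above, so Arctic Fox is at level 1 + 2 = 3.
Every consumer has at least one prey at level 2 or below, so none exceeds level 3.

3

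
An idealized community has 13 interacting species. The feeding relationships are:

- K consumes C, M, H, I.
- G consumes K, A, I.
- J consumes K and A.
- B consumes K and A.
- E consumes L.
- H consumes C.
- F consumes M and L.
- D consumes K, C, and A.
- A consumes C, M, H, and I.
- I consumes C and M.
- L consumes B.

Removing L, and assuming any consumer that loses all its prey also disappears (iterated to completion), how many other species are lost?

Remove L.
Round 1: E (all prey gone) → extinct.
No further losses. Total secondary extinctions: 1.

1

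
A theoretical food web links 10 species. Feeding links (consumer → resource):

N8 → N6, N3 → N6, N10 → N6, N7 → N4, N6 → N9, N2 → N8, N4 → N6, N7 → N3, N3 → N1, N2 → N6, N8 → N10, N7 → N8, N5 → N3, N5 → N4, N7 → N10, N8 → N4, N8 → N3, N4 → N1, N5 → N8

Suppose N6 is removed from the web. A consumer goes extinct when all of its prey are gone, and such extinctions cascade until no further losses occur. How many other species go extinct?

Remove N6.
Round 1: N10 (all prey gone) → extinct.
No further losses. Total secondary extinctions: 1.

1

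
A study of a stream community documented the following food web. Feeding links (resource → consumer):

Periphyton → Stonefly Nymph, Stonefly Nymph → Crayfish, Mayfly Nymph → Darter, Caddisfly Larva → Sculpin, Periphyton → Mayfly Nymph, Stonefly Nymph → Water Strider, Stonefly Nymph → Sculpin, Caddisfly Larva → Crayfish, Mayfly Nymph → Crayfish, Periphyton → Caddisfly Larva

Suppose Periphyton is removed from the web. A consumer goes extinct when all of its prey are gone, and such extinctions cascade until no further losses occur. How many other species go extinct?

7

Remove Periphyton.
Round 1: Mayfly Nymph (all prey gone), Stonefly Nymph (all prey gone), Caddisfly Larva (all prey gone) → extinct.
Round 2: Water Strider (all prey gone), Darter (all prey gone), Sculpin (all prey gone), Crayfish (all prey gone) → extinct.
No further losses. Total secondary extinctions: 7.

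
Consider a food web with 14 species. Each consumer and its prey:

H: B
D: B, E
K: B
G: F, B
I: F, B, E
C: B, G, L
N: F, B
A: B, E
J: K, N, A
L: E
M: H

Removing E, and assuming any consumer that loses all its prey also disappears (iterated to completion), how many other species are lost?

1

Remove E.
Round 1: L (all prey gone) → extinct.
No further losses. Total secondary extinctions: 1.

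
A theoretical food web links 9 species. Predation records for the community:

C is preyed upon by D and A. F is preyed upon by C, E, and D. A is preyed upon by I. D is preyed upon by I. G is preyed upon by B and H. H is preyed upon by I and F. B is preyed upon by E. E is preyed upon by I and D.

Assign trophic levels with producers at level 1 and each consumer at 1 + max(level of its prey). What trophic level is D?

Trophic level 5

G is a producer → level 1.
H eats G → level 2.
F eats H → level 3.
E eats F (level 3); other prey at levels: B 2 → level 4.
D eats E (level 4); other prey at levels: F 3, C 4 → level 5.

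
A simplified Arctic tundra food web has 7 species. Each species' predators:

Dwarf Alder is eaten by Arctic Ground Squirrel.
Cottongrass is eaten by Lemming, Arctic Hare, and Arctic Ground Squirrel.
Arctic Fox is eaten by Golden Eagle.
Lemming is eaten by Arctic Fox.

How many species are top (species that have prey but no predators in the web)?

Top species (has prey, but nothing eats it): Arctic Ground Squirrel, Arctic Hare, Golden Eagle.
Count: 3.

3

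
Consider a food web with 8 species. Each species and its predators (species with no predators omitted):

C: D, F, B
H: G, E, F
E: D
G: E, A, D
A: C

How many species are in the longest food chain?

One longest chain: H → G → A → C → D.
It has 5 species and 4 links.

5 species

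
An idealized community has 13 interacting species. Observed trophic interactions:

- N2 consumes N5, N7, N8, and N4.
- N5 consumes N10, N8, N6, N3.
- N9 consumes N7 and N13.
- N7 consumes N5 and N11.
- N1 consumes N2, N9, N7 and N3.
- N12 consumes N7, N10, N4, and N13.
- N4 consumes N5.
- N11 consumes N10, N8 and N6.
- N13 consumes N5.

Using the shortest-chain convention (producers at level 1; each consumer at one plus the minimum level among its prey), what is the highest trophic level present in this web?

4

Producers (level 1): N10, N8, N3, N6.
Following each consumer down to its lowest-level prey: N10 → N5 → N13 → N9 (levels 1 through 4).
All prey of N9 (N13 3, N7 3) are at level 3 or above, so N9 is at level 1 + 3 = 4.
Every consumer has at least one prey at level 3 or below, so none exceeds level 4.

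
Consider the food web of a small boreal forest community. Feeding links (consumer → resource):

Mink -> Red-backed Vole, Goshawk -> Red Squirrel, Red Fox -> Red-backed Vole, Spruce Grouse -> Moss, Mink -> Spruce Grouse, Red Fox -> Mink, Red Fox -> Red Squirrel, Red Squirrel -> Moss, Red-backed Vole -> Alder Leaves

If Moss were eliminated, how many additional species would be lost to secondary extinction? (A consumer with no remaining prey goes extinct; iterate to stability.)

Remove Moss.
Round 1: Spruce Grouse (all prey gone), Red Squirrel (all prey gone) → extinct.
Round 2: Goshawk (all prey gone) → extinct.
No further losses. Total secondary extinctions: 3.

3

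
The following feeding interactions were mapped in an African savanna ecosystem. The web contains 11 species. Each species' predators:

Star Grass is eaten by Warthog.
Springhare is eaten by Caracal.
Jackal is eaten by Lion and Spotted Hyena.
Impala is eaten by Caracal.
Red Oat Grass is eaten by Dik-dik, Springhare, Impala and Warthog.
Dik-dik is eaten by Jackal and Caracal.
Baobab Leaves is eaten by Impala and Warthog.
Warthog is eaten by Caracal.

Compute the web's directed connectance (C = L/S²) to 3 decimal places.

The web has S = 11 species and L = 14 feeding links.
C = L / S² = 14 / 121 = 0.1157 ≈ 0.116.

C = 0.116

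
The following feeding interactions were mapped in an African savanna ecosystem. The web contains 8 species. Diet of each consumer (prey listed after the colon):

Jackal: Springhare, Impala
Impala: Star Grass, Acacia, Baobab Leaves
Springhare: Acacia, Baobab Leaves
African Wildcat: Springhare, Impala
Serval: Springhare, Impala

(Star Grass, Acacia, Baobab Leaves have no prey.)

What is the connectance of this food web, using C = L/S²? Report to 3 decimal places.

The web has S = 8 species and L = 11 feeding links.
C = L / S² = 11 / 64 = 0.1719 ≈ 0.172.

C = 0.172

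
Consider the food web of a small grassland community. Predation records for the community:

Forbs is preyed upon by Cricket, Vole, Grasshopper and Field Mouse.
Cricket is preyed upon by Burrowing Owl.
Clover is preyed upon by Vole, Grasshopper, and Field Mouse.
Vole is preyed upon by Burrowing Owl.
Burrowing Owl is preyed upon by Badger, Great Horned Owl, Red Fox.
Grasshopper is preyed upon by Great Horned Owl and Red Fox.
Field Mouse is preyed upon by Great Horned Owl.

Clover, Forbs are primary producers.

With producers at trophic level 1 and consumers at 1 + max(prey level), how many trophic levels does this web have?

4

Producers (level 1): Clover, Forbs.
Clover → Vole → Burrowing Owl → Badger gives Badger level 4.
No species has a prey at level 4, so no species reaches level 5.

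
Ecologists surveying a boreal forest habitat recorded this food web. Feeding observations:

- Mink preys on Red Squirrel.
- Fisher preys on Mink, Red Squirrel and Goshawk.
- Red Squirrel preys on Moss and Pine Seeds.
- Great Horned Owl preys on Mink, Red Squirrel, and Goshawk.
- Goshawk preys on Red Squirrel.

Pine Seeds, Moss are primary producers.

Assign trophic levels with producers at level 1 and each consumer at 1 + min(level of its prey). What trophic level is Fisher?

Pine Seeds is a producer → level 1.
Red Squirrel eats Pine Seeds → level 2.
Fisher eats Red Squirrel → level 3.
No prey of Fisher is below level 2, so 3 is the minimum.

Trophic level 3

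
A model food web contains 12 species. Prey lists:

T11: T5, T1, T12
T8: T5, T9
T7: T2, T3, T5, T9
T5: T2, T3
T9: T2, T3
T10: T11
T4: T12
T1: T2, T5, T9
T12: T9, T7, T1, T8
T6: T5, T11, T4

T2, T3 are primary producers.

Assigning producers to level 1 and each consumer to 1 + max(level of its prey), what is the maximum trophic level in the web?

6

Producers (level 1): T2, T3.
T2 → T5 → T7 → T12 → T11 → T10 gives T10 level 6.
No species has a prey at level 6, so no species reaches level 7.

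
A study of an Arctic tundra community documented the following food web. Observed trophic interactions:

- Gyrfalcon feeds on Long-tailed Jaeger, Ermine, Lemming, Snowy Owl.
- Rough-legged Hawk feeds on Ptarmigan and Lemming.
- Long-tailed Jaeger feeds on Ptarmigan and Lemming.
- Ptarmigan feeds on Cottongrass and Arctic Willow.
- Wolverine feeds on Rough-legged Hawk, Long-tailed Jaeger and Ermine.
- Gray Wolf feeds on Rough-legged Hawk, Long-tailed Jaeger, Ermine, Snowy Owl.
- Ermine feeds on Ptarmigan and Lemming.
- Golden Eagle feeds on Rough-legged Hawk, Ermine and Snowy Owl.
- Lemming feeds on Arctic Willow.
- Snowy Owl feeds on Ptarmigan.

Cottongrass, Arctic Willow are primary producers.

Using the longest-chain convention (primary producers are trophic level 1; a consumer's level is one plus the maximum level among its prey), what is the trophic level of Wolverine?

Trophic level 4

Arctic Willow is a producer → level 1.
Lemming eats Arctic Willow → level 2.
Ermine eats Lemming (level 2); other prey at levels: Ptarmigan 2 → level 3.
Wolverine eats Ermine (level 3); other prey at levels: Rough-legged Hawk 3, Long-tailed Jaeger 3 → level 4.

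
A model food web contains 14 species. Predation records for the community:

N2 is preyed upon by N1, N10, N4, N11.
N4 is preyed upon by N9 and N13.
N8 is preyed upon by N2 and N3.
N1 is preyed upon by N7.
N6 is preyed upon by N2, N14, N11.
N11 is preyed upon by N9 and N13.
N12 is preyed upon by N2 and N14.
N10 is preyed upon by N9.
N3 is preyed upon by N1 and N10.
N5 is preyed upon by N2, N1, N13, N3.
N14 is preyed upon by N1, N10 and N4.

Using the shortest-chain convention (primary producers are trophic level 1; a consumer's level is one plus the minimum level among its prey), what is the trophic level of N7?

Trophic level 3

N5 is a producer → level 1.
N1 eats N5 → level 2.
N7 eats N1 → level 3.
No prey of N7 is below level 2, so 3 is the minimum.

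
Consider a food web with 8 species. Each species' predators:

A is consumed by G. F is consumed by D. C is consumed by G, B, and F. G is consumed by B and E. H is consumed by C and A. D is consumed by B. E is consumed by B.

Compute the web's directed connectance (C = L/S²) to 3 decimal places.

C = 0.172

The web has S = 8 species and L = 11 feeding links.
C = L / S² = 11 / 64 = 0.1719 ≈ 0.172.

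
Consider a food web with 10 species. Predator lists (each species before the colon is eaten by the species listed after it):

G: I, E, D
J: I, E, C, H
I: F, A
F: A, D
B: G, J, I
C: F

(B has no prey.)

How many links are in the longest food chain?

4 links

One longest chain: B → G → I → F → A.
It has 5 species and 4 links.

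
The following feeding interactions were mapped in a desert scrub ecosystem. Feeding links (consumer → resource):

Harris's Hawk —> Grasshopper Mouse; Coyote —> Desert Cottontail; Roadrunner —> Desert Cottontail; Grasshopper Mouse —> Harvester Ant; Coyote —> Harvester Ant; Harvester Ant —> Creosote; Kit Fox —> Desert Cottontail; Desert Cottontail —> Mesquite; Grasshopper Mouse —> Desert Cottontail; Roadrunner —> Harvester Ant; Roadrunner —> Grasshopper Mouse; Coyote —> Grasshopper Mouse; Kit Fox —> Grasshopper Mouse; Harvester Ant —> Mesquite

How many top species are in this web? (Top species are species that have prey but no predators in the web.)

Top species (has prey, but nothing eats it): Harris's Hawk, Kit Fox, Roadrunner, Coyote.
Count: 4.

4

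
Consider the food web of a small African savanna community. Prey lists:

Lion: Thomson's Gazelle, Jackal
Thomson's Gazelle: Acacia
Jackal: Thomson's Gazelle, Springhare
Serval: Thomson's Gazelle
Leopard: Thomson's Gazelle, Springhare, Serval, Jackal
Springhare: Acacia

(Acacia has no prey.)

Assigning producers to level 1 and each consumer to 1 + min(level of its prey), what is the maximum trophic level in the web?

Producers (level 1): Acacia.
Following each consumer down to its lowest-level prey: Acacia → Thomson's Gazelle → Lion (levels 1 through 3).
All prey of Lion (Thomson's Gazelle 2, Jackal 3) are at level 2 or above, so Lion is at level 1 + 2 = 3.
Every consumer has at least one prey at level 2 or below, so none exceeds level 3.

3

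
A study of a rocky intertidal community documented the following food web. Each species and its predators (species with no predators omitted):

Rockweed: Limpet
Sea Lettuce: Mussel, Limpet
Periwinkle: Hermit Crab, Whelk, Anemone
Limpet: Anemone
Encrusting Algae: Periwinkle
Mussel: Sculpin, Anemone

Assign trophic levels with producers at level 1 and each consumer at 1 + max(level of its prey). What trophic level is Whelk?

Trophic level 3

Encrusting Algae is a producer → level 1.
Periwinkle eats Encrusting Algae → level 2.
Whelk eats Periwinkle → level 3.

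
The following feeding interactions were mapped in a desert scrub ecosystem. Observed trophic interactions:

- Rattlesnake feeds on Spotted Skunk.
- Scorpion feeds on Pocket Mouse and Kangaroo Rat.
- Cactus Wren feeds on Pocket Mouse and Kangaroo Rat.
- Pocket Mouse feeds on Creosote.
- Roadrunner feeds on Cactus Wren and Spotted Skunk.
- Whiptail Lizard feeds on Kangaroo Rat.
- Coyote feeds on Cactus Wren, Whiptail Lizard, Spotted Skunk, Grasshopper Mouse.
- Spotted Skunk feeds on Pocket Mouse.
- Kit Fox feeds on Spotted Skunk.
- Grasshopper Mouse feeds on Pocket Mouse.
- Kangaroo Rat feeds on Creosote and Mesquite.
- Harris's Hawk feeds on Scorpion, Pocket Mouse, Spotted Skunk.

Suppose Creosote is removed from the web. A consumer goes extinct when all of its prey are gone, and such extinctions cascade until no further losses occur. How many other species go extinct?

Remove Creosote.
Round 1: Pocket Mouse (all prey gone) → extinct.
Round 2: Grasshopper Mouse (all prey gone), Spotted Skunk (all prey gone) → extinct.
Round 3: Kit Fox (all prey gone), Rattlesnake (all prey gone) → extinct.
No further losses. Total secondary extinctions: 5.

5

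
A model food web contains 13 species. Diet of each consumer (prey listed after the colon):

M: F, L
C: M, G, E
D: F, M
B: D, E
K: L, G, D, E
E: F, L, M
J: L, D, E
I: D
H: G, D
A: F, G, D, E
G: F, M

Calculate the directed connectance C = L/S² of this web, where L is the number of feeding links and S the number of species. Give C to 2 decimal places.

The web has S = 13 species and L = 28 feeding links.
C = L / S² = 28 / 169 = 0.1657 ≈ 0.17.

C = 0.17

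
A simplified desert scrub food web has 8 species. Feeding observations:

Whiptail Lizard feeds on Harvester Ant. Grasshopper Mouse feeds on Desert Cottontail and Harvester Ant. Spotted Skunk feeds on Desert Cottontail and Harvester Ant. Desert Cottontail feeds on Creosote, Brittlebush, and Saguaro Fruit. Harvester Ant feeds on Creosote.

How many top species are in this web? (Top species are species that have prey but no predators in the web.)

Top species (has prey, but nothing eats it): Grasshopper Mouse, Whiptail Lizard, Spotted Skunk.
Count: 3.

3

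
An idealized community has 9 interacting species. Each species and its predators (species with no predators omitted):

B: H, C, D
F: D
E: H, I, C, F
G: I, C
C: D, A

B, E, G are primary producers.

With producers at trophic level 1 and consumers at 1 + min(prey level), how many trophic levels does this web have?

Producers (level 1): B, E, G.
Following each consumer down to its lowest-level prey: B → C → A (levels 1 through 3).
All prey of A (C 2) are at level 2 or above, so A is at level 1 + 2 = 3.
Every consumer has at least one prey at level 2 or below, so none exceeds level 3.

3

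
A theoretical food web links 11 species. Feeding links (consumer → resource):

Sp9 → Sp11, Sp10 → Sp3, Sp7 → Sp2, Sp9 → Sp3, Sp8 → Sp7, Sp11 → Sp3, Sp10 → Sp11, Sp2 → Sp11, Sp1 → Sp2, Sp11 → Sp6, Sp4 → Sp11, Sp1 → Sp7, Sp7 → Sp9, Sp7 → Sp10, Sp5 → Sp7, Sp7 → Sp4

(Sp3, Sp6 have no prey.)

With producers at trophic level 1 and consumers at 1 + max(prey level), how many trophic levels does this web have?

5

Producers (level 1): Sp3, Sp6.
Sp3 → Sp11 → Sp9 → Sp7 → Sp1 gives Sp1 level 5.
No species has a prey at level 5, so no species reaches level 6.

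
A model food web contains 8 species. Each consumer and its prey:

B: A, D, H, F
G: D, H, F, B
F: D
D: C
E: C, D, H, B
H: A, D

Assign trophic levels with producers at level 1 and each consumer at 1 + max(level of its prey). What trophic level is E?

C is a producer → level 1.
D eats C → level 2.
H eats D (level 2); other prey at levels: A 1 → level 3.
B eats H (level 3); other prey at levels: A 1, D 2, F 3 → level 4.
E eats B (level 4); other prey at levels: C 1, D 2, H 3 → level 5.

Trophic level 5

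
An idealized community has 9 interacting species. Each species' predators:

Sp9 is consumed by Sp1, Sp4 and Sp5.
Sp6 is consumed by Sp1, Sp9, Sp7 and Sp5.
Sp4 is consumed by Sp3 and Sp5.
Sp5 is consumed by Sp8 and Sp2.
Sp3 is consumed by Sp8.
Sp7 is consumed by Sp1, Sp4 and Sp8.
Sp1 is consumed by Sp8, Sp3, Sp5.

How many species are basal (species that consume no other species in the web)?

Basal species (no prey listed): Sp6.
Count: 1.

1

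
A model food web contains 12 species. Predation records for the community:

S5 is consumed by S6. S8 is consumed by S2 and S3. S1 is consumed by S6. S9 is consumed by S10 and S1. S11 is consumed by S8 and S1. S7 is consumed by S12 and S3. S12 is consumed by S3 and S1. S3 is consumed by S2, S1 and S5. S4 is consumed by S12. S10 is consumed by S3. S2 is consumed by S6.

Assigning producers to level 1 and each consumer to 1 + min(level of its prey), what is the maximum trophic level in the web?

Producers (level 1): S7, S4, S9, S11.
Following each consumer down to its lowest-level prey: S9 → S1 → S6 (levels 1 through 3).
All prey of S6 (S1 2, S5 3, S2 3) are at level 2 or above, so S6 is at level 1 + 2 = 3.
Every consumer has at least one prey at level 2 or below, so none exceeds level 3.

3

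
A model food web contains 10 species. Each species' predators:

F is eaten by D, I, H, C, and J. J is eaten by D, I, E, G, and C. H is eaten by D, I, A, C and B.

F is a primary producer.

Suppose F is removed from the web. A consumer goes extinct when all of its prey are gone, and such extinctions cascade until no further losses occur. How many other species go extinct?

Remove F.
Round 1: J (all prey gone), H (all prey gone) → extinct.
Round 2: B (all prey gone), C (all prey gone), D (all prey gone), I (all prey gone), G (all prey gone), E (all prey gone), A (all prey gone) → extinct.
No further losses. Total secondary extinctions: 9.

9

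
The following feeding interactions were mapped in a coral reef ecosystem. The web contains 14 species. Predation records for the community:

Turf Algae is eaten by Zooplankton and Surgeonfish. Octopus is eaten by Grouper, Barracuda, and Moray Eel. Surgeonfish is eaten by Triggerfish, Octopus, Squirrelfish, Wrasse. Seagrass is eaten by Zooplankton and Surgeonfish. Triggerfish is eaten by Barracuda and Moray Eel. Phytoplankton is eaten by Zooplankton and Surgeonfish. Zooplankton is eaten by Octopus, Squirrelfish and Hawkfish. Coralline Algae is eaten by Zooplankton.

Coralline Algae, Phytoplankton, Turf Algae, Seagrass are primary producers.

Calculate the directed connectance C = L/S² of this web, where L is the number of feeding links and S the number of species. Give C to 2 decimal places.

C = 0.10

The web has S = 14 species and L = 19 feeding links.
C = L / S² = 19 / 196 = 0.0969 ≈ 0.10.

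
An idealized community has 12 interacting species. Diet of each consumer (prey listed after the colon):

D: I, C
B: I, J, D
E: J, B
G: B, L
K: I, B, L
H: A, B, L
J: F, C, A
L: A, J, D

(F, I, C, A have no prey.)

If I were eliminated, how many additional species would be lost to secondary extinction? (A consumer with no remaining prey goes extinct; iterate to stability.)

0

Remove I.
Every predator of it retains at least one other prey: D still has C; B still has J, D; K still has B, L.
No consumer loses all prey, so no secondary extinctions occur.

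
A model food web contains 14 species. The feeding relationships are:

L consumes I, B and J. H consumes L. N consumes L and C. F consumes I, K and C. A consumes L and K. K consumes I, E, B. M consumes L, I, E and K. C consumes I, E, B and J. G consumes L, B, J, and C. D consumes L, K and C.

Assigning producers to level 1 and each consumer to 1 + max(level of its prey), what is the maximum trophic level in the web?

3

Producers (level 1): I, B, E, J.
I → L → N gives N level 3.
No species has a prey at level 3, so no species reaches level 4.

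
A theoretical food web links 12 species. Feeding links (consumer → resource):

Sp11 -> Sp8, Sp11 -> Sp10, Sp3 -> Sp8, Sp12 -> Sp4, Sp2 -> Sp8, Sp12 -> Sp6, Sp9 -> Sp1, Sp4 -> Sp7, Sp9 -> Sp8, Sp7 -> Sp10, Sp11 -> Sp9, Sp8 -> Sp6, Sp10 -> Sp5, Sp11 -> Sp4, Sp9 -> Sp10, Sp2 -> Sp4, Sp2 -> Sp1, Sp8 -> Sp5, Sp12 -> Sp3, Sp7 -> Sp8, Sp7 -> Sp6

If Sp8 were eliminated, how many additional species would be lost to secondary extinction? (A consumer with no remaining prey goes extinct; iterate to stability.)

1

Remove Sp8.
Round 1: Sp3 (all prey gone) → extinct.
No further losses. Total secondary extinctions: 1.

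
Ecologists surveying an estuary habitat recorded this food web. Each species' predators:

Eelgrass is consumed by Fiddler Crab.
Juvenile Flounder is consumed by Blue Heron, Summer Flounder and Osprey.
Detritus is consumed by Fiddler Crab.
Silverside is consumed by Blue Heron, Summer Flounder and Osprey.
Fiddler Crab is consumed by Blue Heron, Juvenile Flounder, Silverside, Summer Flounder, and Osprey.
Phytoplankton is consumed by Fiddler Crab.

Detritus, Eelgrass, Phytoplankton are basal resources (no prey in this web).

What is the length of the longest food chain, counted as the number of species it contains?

4 species

One longest chain: Detritus → Fiddler Crab → Silverside → Summer Flounder.
It has 4 species and 3 links.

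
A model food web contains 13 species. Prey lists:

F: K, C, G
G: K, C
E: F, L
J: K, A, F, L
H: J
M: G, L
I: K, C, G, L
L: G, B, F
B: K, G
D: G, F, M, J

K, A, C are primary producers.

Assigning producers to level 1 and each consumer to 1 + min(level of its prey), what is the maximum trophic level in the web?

Producers (level 1): K, A, C.
Following each consumer down to its lowest-level prey: K → G → M (levels 1 through 3).
All prey of M (G 2, L 3) are at level 2 or above, so M is at level 1 + 2 = 3.
Every consumer has at least one prey at level 2 or below, so none exceeds level 3.

3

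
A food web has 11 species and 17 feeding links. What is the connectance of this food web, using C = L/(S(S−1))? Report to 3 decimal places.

C = 0.155

The web has S = 11 species and L = 17 feeding links.
C = L / (S(S−1)) = 17 / 110 = 0.1545 ≈ 0.155.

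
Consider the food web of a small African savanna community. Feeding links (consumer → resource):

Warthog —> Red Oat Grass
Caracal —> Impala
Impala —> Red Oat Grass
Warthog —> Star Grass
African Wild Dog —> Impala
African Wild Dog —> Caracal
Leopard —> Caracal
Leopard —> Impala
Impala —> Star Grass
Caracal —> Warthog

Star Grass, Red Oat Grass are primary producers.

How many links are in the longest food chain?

3 links

One longest chain: Star Grass → Warthog → Caracal → African Wild Dog.
It has 4 species and 3 links.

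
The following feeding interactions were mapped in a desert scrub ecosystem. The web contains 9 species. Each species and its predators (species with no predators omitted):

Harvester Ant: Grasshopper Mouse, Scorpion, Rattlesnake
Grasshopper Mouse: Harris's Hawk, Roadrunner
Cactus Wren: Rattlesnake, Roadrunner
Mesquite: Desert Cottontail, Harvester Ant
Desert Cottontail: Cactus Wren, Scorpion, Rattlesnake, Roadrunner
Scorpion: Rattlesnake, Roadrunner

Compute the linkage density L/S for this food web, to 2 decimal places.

There are L = 15 links among S = 9 species.
L/S = 15/9 = 1.6667 ≈ 1.67.

L/S = 1.67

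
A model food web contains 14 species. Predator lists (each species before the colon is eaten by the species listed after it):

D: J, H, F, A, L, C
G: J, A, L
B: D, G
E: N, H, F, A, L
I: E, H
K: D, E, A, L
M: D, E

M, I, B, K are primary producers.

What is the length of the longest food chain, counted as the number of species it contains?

3 species

One longest chain: M → E → N.
It has 3 species and 2 links.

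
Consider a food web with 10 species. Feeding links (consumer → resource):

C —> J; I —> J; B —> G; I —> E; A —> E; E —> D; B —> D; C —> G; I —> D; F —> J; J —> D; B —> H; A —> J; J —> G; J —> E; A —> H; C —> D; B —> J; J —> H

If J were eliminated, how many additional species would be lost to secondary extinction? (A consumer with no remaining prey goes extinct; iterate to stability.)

1

Remove J.
Round 1: F (all prey gone) → extinct.
No further losses. Total secondary extinctions: 1.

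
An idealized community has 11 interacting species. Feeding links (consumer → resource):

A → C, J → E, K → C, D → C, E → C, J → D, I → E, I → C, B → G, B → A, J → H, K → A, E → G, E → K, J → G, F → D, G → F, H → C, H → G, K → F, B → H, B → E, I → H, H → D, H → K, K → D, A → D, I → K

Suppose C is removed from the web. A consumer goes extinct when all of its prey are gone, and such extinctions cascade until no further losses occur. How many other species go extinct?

10

Remove C.
Round 1: D (all prey gone) → extinct.
Round 2: A (all prey gone), F (all prey gone) → extinct.
Round 3: K (all prey gone), G (all prey gone) → extinct.
Round 4: E (all prey gone), H (all prey gone) → extinct.
Round 5: I (all prey gone), B (all prey gone), J (all prey gone) → extinct.
No further losses. Total secondary extinctions: 10.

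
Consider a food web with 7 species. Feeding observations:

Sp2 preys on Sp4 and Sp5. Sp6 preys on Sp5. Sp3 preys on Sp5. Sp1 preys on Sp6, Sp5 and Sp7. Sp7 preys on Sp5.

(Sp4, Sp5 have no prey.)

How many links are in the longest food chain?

One longest chain: Sp5 → Sp6 → Sp1.
It has 3 species and 2 links.

2 links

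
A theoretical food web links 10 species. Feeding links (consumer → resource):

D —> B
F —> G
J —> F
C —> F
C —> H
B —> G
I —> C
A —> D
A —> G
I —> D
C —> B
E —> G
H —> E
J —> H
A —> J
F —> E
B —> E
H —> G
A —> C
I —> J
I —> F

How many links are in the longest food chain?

One longest chain: G → E → B → D → A.
It has 5 species and 4 links.

4 links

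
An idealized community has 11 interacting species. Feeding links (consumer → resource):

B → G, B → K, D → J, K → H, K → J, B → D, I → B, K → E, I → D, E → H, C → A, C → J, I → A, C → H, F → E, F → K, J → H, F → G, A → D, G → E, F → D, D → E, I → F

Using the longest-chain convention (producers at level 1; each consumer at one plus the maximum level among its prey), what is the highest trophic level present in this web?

Producers (level 1): H.
H → E → K → B → I gives I level 5.
No species has a prey at level 5, so no species reaches level 6.

5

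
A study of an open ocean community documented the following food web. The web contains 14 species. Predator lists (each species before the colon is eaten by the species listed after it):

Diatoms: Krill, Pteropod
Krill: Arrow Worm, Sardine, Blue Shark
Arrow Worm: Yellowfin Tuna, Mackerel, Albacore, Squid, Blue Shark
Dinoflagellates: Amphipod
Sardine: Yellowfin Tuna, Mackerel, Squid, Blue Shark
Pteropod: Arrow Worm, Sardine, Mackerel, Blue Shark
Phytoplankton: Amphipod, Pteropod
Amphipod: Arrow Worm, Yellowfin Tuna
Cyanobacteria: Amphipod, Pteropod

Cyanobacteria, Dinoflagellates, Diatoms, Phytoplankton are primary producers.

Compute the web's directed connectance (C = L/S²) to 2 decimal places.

C = 0.13

The web has S = 14 species and L = 25 feeding links.
C = L / S² = 25 / 196 = 0.1276 ≈ 0.13.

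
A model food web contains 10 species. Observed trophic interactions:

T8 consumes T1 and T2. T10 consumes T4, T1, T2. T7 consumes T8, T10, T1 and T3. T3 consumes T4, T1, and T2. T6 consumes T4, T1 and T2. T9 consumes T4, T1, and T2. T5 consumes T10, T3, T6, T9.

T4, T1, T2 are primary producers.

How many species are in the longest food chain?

One longest chain: T4 → T10 → T5.
It has 3 species and 2 links.

3 species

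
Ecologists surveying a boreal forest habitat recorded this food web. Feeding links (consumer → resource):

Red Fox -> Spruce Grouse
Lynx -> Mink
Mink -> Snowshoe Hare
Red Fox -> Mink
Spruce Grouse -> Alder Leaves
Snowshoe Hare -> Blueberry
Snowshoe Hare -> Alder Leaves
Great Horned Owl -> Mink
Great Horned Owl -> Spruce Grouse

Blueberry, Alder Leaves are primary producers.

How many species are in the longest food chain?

One longest chain: Blueberry → Snowshoe Hare → Mink → Great Horned Owl.
It has 4 species and 3 links.

4 species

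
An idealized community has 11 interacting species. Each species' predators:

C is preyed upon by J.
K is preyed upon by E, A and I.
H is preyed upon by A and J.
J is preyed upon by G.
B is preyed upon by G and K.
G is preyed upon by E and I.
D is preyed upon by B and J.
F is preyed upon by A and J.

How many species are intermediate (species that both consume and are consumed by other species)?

4

Intermediate species (has both prey and predators): J, B, G, K.
Count: 4.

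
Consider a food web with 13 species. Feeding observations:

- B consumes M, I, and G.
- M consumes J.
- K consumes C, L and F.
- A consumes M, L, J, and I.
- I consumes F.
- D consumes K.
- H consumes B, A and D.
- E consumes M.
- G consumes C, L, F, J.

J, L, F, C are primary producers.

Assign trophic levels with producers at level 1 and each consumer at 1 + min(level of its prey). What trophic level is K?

L is a producer → level 1.
K eats L → level 2.

Trophic level 2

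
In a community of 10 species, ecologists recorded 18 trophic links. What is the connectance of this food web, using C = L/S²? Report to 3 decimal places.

C = 0.180

The web has S = 10 species and L = 18 feeding links.
C = L / S² = 18 / 100 = 0.1800 ≈ 0.180.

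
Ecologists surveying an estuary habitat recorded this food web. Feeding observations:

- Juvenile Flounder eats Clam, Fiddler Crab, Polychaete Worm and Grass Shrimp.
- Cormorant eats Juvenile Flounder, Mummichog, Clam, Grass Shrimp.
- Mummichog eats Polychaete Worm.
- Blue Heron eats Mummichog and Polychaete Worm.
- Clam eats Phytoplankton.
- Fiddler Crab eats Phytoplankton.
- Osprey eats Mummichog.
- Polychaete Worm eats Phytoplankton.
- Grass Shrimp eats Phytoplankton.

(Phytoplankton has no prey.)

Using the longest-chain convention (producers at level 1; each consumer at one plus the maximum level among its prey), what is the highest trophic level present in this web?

Producers (level 1): Phytoplankton.
Phytoplankton → Polychaete Worm → Mummichog → Blue Heron gives Blue Heron level 4.
No species has a prey at level 4, so no species reaches level 5.

4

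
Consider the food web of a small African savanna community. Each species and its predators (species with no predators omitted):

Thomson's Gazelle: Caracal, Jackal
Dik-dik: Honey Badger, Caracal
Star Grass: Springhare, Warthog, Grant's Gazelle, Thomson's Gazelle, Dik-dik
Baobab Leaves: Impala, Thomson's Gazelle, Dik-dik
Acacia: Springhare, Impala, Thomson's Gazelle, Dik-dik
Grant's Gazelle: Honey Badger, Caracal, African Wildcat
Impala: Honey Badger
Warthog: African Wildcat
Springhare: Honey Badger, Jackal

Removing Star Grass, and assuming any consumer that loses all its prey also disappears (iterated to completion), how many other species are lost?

Remove Star Grass.
Round 1: Warthog (all prey gone), Grant's Gazelle (all prey gone) → extinct.
Round 2: African Wildcat (all prey gone) → extinct.
No further losses. Total secondary extinctions: 3.

3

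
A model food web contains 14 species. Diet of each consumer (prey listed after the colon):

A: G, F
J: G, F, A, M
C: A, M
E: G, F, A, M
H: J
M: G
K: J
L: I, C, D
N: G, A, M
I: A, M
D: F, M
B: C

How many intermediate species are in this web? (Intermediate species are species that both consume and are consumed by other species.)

6

Intermediate species (has both prey and predators): A, M, I, C, D, J.
Count: 6.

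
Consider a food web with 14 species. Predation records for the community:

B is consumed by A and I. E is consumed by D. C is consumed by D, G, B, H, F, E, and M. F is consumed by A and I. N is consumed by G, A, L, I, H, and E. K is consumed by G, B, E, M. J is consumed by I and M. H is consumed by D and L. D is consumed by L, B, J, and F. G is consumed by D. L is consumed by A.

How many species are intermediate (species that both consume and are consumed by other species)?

Intermediate species (has both prey and predators): E, H, G, D, L, F, B, J.
Count: 8.

8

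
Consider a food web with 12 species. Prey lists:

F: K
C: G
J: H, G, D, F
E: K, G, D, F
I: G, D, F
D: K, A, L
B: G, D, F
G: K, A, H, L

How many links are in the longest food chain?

2 links

One longest chain: K → G → B.
It has 3 species and 2 links.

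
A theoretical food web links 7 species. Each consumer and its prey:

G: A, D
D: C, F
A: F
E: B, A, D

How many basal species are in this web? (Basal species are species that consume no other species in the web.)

3

Basal species (no prey listed): B, C, F.
Count: 3.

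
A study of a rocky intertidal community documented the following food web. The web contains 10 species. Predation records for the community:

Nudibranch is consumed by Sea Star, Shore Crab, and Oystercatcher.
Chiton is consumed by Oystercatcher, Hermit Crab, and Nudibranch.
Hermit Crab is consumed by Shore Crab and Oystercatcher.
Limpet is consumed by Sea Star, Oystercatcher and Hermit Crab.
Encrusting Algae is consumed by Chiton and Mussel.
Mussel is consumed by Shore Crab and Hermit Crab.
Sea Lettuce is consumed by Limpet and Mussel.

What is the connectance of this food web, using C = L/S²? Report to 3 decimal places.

C = 0.170

The web has S = 10 species and L = 17 feeding links.
C = L / S² = 17 / 100 = 0.1700 ≈ 0.170.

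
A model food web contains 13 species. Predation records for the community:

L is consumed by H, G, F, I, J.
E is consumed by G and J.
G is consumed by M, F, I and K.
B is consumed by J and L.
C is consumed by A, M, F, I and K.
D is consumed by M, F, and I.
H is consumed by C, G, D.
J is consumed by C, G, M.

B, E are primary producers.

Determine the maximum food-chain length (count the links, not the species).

One longest chain: B → L → H → G → M.
It has 5 species and 4 links.

4 links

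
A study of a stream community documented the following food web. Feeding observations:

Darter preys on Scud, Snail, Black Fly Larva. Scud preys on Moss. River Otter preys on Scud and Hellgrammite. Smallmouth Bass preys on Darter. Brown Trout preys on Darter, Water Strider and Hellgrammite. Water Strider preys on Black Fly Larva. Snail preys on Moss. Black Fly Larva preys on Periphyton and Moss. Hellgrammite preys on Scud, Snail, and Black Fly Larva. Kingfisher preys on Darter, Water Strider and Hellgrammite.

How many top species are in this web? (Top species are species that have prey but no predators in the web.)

Top species (has prey, but nothing eats it): Kingfisher, Smallmouth Bass, River Otter, Brown Trout.
Count: 4.

4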